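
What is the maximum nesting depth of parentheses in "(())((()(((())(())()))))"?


Input: "(())((()(((())(())()))))"
Tracking depth:
  Position 0 '(': depth becomes 1
  Position 1 '(': depth becomes 2
  Position 2 ')': depth becomes 1
  Position 3 ')': depth becomes 0
  Position 4 '(': depth becomes 1
  Position 5 '(': depth becomes 2
  Position 6 '(': depth becomes 3
  Position 7 ')': depth becomes 2
  Position 8 '(': depth becomes 3
  Position 9 '(': depth becomes 4
  Position 10 '(': depth becomes 5
  Position 11 '(': depth becomes 6
  Position 12 ')': depth becomes 5
  Position 13 ')': depth becomes 4
  Position 14 '(': depth becomes 5
  Position 15 '(': depth becomes 6
  Position 16 ')': depth becomes 5
  Position 17 ')': depth becomes 4
  Position 18 '(': depth becomes 5
  Position 19 ')': depth becomes 4
  Position 20 ')': depth becomes 3
  Position 21 ')': depth becomes 2
  Position 22 ')': depth becomes 1
  Position 23 ')': depth becomes 0
Maximum depth reached: 6

6


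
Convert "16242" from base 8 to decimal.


Input: "16242" in base 8
Positional expansion:
  Digit '1' (value 1) x 8^4 = 4096
  Digit '6' (value 6) x 8^3 = 3072
  Digit '2' (value 2) x 8^2 = 128
  Digit '4' (value 4) x 8^1 = 32
  Digit '2' (value 2) x 8^0 = 2
Sum = 7330

7330


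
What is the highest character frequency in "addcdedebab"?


Input: addcdedebab
Character counts:
  'a': 2
  'b': 2
  'c': 1
  'd': 4
  'e': 2
Maximum frequency: 4

4


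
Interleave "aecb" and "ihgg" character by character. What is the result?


Interleaving "aecb" and "ihgg":
  Position 0: 'a' from first, 'i' from second => "ai"
  Position 1: 'e' from first, 'h' from second => "eh"
  Position 2: 'c' from first, 'g' from second => "cg"
  Position 3: 'b' from first, 'g' from second => "bg"
Result: aiehcgbg

aiehcgbg


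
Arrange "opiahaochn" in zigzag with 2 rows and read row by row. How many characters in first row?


Zigzag "opiahaochn" into 2 rows:
Placing characters:
  'o' => row 0
  'p' => row 1
  'i' => row 0
  'a' => row 1
  'h' => row 0
  'a' => row 1
  'o' => row 0
  'c' => row 1
  'h' => row 0
  'n' => row 1
Rows:
  Row 0: "oihoh"
  Row 1: "paacn"
First row length: 5

5


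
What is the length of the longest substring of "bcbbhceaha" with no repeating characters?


Input: "bcbbhceaha"
Sliding window (track last position of each char):
  Position 0 ('b'): window [0,0] length 1 -- new best
  Position 1 ('c'): window [0,1] length 2 -- new best
  Position 2 ('b'): repeat (last at 0), move window start to 1
  Position 2 ('b'): window [1,2] length 2
  Position 3 ('b'): repeat (last at 2), move window start to 3
  Position 3 ('b'): window [3,3] length 1
  Position 4 ('h'): window [3,4] length 2
  Position 5 ('c'): window [3,5] length 3 -- new best
  Position 6 ('e'): window [3,6] length 4 -- new best
  Position 7 ('a'): window [3,7] length 5 -- new best
  Position 8 ('h'): repeat (last at 4), move window start to 5
  Position 8 ('h'): window [5,8] length 4
  Position 9 ('a'): repeat (last at 7), move window start to 8
  Position 9 ('a'): window [8,9] length 2
Longest substring with no repeats: "bhcea" with length 5

5


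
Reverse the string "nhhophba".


Input: nhhophba
Reading characters right to left:
  Position 7: 'a'
  Position 6: 'b'
  Position 5: 'h'
  Position 4: 'p'
  Position 3: 'o'
  Position 2: 'h'
  Position 1: 'h'
  Position 0: 'n'
Reversed: abhpohhn

abhpohhn


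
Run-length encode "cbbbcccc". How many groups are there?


Input: cbbbcccc
Scanning for consecutive runs:
  Group 1: 'c' x 1 (positions 0-0)
  Group 2: 'b' x 3 (positions 1-3)
  Group 3: 'c' x 4 (positions 4-7)
Total groups: 3

3


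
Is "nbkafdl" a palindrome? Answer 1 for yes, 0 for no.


Input: nbkafdl
Reversed: ldfakbn
  Compare pos 0 ('n') with pos 6 ('l'): MISMATCH
  Compare pos 1 ('b') with pos 5 ('d'): MISMATCH
  Compare pos 2 ('k') with pos 4 ('f'): MISMATCH
Result: not a palindrome

0


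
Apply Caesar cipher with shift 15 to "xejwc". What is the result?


Caesar cipher: shift "xejwc" by 15
  'x' (pos 23) + 15 = pos 12 = 'm'
  'e' (pos 4) + 15 = pos 19 = 't'
  'j' (pos 9) + 15 = pos 24 = 'y'
  'w' (pos 22) + 15 = pos 11 = 'l'
  'c' (pos 2) + 15 = pos 17 = 'r'
Result: mtylr

mtylr


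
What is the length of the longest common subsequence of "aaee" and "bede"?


LCS of "aaee" and "bede"
DP table:
           b    e    d    e
      0    0    0    0    0
  a   0    0    0    0    0
  a   0    0    0    0    0
  e   0    0    1    1    1
  e   0    0    1    1    2
LCS length = dp[4][4] = 2

2


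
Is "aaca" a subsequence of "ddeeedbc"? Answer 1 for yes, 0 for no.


Check if "aaca" is a subsequence of "ddeeedbc"
Greedy scan:
  Position 0 ('d'): no match needed
  Position 1 ('d'): no match needed
  Position 2 ('e'): no match needed
  Position 3 ('e'): no match needed
  Position 4 ('e'): no match needed
  Position 5 ('d'): no match needed
  Position 6 ('b'): no match needed
  Position 7 ('c'): no match needed
Only matched 0/4 characters => not a subsequence

0


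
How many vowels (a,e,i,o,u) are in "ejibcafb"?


Input: ejibcafb
Checking each character:
  'e' at position 0: vowel (running total: 1)
  'j' at position 1: consonant
  'i' at position 2: vowel (running total: 2)
  'b' at position 3: consonant
  'c' at position 4: consonant
  'a' at position 5: vowel (running total: 3)
  'f' at position 6: consonant
  'b' at position 7: consonant
Total vowels: 3

3


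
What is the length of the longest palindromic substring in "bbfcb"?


Input: "bbfcb"
Checking substrings for palindromes:
  [0:2] "bb" (len 2) => palindrome
Longest palindromic substring: "bb" with length 2

2


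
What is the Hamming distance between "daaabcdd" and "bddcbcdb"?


Comparing "daaabcdd" and "bddcbcdb" position by position:
  Position 0: 'd' vs 'b' => differ
  Position 1: 'a' vs 'd' => differ
  Position 2: 'a' vs 'd' => differ
  Position 3: 'a' vs 'c' => differ
  Position 4: 'b' vs 'b' => same
  Position 5: 'c' vs 'c' => same
  Position 6: 'd' vs 'd' => same
  Position 7: 'd' vs 'b' => differ
Total differences (Hamming distance): 5

5


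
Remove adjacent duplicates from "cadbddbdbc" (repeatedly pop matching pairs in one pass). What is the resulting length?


Input: cadbddbdbc
Stack-based adjacent duplicate removal:
  Read 'c': push. Stack: c
  Read 'a': push. Stack: ca
  Read 'd': push. Stack: cad
  Read 'b': push. Stack: cadb
  Read 'd': push. Stack: cadbd
  Read 'd': matches stack top 'd' => pop. Stack: cadb
  Read 'b': matches stack top 'b' => pop. Stack: cad
  Read 'd': matches stack top 'd' => pop. Stack: ca
  Read 'b': push. Stack: cab
  Read 'c': push. Stack: cabc
Final stack: "cabc" (length 4)

4


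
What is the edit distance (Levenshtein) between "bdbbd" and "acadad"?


Computing edit distance: "bdbbd" -> "acadad"
DP table:
           a    c    a    d    a    d
      0    1    2    3    4    5    6
  b   1    1    2    3    4    5    6
  d   2    2    2    3    3    4    5
  b   3    3    3    3    4    4    5
  b   4    4    4    4    4    5    5
  d   5    5    5    5    4    5    5
Edit distance = dp[5][6] = 5

5


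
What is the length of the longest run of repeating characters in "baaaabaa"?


Input: "baaaabaa"
Scanning for longest run:
  Position 1 ('a'): new char, reset run to 1
  Position 2 ('a'): continues run of 'a', length=2
  Position 3 ('a'): continues run of 'a', length=3
  Position 4 ('a'): continues run of 'a', length=4
  Position 5 ('b'): new char, reset run to 1
  Position 6 ('a'): new char, reset run to 1
  Position 7 ('a'): continues run of 'a', length=2
Longest run: 'a' with length 4

4


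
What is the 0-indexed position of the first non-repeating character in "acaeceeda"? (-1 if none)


Input: acaeceeda
Character frequencies:
  'a': 3
  'c': 2
  'd': 1
  'e': 3
Scanning left to right for freq == 1:
  Position 0 ('a'): freq=3, skip
  Position 1 ('c'): freq=2, skip
  Position 2 ('a'): freq=3, skip
  Position 3 ('e'): freq=3, skip
  Position 4 ('c'): freq=2, skip
  Position 5 ('e'): freq=3, skip
  Position 6 ('e'): freq=3, skip
  Position 7 ('d'): unique! => answer = 7

7


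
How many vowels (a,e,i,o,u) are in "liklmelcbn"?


Input: liklmelcbn
Checking each character:
  'l' at position 0: consonant
  'i' at position 1: vowel (running total: 1)
  'k' at position 2: consonant
  'l' at position 3: consonant
  'm' at position 4: consonant
  'e' at position 5: vowel (running total: 2)
  'l' at position 6: consonant
  'c' at position 7: consonant
  'b' at position 8: consonant
  'n' at position 9: consonant
Total vowels: 2

2


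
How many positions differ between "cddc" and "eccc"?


Comparing "cddc" and "eccc" position by position:
  Position 0: 'c' vs 'e' => DIFFER
  Position 1: 'd' vs 'c' => DIFFER
  Position 2: 'd' vs 'c' => DIFFER
  Position 3: 'c' vs 'c' => same
Positions that differ: 3

3


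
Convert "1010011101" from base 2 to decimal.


Input: "1010011101" in base 2
Positional expansion:
  Digit '1' (value 1) x 2^9 = 512
  Digit '0' (value 0) x 2^8 = 0
  Digit '1' (value 1) x 2^7 = 128
  Digit '0' (value 0) x 2^6 = 0
  Digit '0' (value 0) x 2^5 = 0
  Digit '1' (value 1) x 2^4 = 16
  Digit '1' (value 1) x 2^3 = 8
  Digit '1' (value 1) x 2^2 = 4
  Digit '0' (value 0) x 2^1 = 0
  Digit '1' (value 1) x 2^0 = 1
Sum = 669

669


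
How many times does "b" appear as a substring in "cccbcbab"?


Searching for "b" in "cccbcbab"
Scanning each position:
  Position 0: "c" => no
  Position 1: "c" => no
  Position 2: "c" => no
  Position 3: "b" => MATCH
  Position 4: "c" => no
  Position 5: "b" => MATCH
  Position 6: "a" => no
  Position 7: "b" => MATCH
Total occurrences: 3

3


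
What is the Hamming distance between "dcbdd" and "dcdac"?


Comparing "dcbdd" and "dcdac" position by position:
  Position 0: 'd' vs 'd' => same
  Position 1: 'c' vs 'c' => same
  Position 2: 'b' vs 'd' => differ
  Position 3: 'd' vs 'a' => differ
  Position 4: 'd' vs 'c' => differ
Total differences (Hamming distance): 3

3


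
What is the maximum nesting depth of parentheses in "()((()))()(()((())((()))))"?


Input: "()((()))()(()((())((()))))"
Tracking depth:
  Position 0 '(': depth becomes 1
  Position 1 ')': depth becomes 0
  Position 2 '(': depth becomes 1
  Position 3 '(': depth becomes 2
  Position 4 '(': depth becomes 3
  Position 5 ')': depth becomes 2
  Position 6 ')': depth becomes 1
  Position 7 ')': depth becomes 0
  Position 8 '(': depth becomes 1
  Position 9 ')': depth becomes 0
  Position 10 '(': depth becomes 1
  Position 11 '(': depth becomes 2
  Position 12 ')': depth becomes 1
  Position 13 '(': depth becomes 2
  Position 14 '(': depth becomes 3
  Position 15 '(': depth becomes 4
  Position 16 ')': depth becomes 3
  Position 17 ')': depth becomes 2
  Position 18 '(': depth becomes 3
  Position 19 '(': depth becomes 4
  Position 20 '(': depth becomes 5
  Position 21 ')': depth becomes 4
  Position 22 ')': depth becomes 3
  Position 23 ')': depth becomes 2
  Position 24 ')': depth becomes 1
  Position 25 ')': depth becomes 0
Maximum depth reached: 5

5


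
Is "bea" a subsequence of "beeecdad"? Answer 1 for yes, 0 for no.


Check if "bea" is a subsequence of "beeecdad"
Greedy scan:
  Position 0 ('b'): matches sub[0] = 'b'
  Position 1 ('e'): matches sub[1] = 'e'
  Position 2 ('e'): no match needed
  Position 3 ('e'): no match needed
  Position 4 ('c'): no match needed
  Position 5 ('d'): no match needed
  Position 6 ('a'): matches sub[2] = 'a'
  Position 7 ('d'): no match needed
All 3 characters matched => is a subsequence

1


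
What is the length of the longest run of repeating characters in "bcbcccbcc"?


Input: "bcbcccbcc"
Scanning for longest run:
  Position 1 ('c'): new char, reset run to 1
  Position 2 ('b'): new char, reset run to 1
  Position 3 ('c'): new char, reset run to 1
  Position 4 ('c'): continues run of 'c', length=2
  Position 5 ('c'): continues run of 'c', length=3
  Position 6 ('b'): new char, reset run to 1
  Position 7 ('c'): new char, reset run to 1
  Position 8 ('c'): continues run of 'c', length=2
Longest run: 'c' with length 3

3


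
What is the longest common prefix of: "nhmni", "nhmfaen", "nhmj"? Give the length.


Words: nhmni, nhmfaen, nhmj
  Position 0: all 'n' => match
  Position 1: all 'h' => match
  Position 2: all 'm' => match
  Position 3: ('n', 'f', 'j') => mismatch, stop
LCP = "nhm" (length 3)

3


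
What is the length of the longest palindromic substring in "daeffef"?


Input: "daeffef"
Checking substrings for palindromes:
  [2:6] "effe" (len 4) => palindrome
  [4:7] "fef" (len 3) => palindrome
  [3:5] "ff" (len 2) => palindrome
Longest palindromic substring: "effe" with length 4

4


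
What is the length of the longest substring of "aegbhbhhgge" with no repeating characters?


Input: "aegbhbhhgge"
Sliding window (track last position of each char):
  Position 0 ('a'): window [0,0] length 1 -- new best
  Position 1 ('e'): window [0,1] length 2 -- new best
  Position 2 ('g'): window [0,2] length 3 -- new best
  Position 3 ('b'): window [0,3] length 4 -- new best
  Position 4 ('h'): window [0,4] length 5 -- new best
  Position 5 ('b'): repeat (last at 3), move window start to 4
  Position 5 ('b'): window [4,5] length 2
  Position 6 ('h'): repeat (last at 4), move window start to 5
  Position 6 ('h'): window [5,6] length 2
  Position 7 ('h'): repeat (last at 6), move window start to 7
  Position 7 ('h'): window [7,7] length 1
  Position 8 ('g'): window [7,8] length 2
  Position 9 ('g'): repeat (last at 8), move window start to 9
  Position 9 ('g'): window [9,9] length 1
  Position 10 ('e'): window [9,10] length 2
Longest substring with no repeats: "aegbh" with length 5

5


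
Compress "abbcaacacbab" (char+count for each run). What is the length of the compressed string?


Input: abbcaacacbab
Runs:
  'a' x 1 => "a1"
  'b' x 2 => "b2"
  'c' x 1 => "c1"
  'a' x 2 => "a2"
  'c' x 1 => "c1"
  'a' x 1 => "a1"
  'c' x 1 => "c1"
  'b' x 1 => "b1"
  'a' x 1 => "a1"
  'b' x 1 => "b1"
Compressed: "a1b2c1a2c1a1c1b1a1b1"
Compressed length: 20

20


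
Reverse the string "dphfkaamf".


Input: dphfkaamf
Reading characters right to left:
  Position 8: 'f'
  Position 7: 'm'
  Position 6: 'a'
  Position 5: 'a'
  Position 4: 'k'
  Position 3: 'f'
  Position 2: 'h'
  Position 1: 'p'
  Position 0: 'd'
Reversed: fmaakfhpd

fmaakfhpd


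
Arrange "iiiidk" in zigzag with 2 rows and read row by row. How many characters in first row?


Zigzag "iiiidk" into 2 rows:
Placing characters:
  'i' => row 0
  'i' => row 1
  'i' => row 0
  'i' => row 1
  'd' => row 0
  'k' => row 1
Rows:
  Row 0: "iid"
  Row 1: "iik"
First row length: 3

3


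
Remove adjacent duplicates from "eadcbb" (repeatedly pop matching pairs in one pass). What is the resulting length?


Input: eadcbb
Stack-based adjacent duplicate removal:
  Read 'e': push. Stack: e
  Read 'a': push. Stack: ea
  Read 'd': push. Stack: ead
  Read 'c': push. Stack: eadc
  Read 'b': push. Stack: eadcb
  Read 'b': matches stack top 'b' => pop. Stack: eadc
Final stack: "eadc" (length 4)

4


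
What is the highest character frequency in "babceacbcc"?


Input: babceacbcc
Character counts:
  'a': 2
  'b': 3
  'c': 4
  'e': 1
Maximum frequency: 4

4


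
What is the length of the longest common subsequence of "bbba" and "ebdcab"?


LCS of "bbba" and "ebdcab"
DP table:
           e    b    d    c    a    b
      0    0    0    0    0    0    0
  b   0    0    1    1    1    1    1
  b   0    0    1    1    1    1    2
  b   0    0    1    1    1    1    2
  a   0    0    1    1    1    2    2
LCS length = dp[4][6] = 2

2


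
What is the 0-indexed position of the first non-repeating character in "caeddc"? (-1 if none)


Input: caeddc
Character frequencies:
  'a': 1
  'c': 2
  'd': 2
  'e': 1
Scanning left to right for freq == 1:
  Position 0 ('c'): freq=2, skip
  Position 1 ('a'): unique! => answer = 1

1


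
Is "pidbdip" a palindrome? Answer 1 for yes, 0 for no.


Input: pidbdip
Reversed: pidbdip
  Compare pos 0 ('p') with pos 6 ('p'): match
  Compare pos 1 ('i') with pos 5 ('i'): match
  Compare pos 2 ('d') with pos 4 ('d'): match
Result: palindrome

1


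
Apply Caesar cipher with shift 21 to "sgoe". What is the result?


Caesar cipher: shift "sgoe" by 21
  's' (pos 18) + 21 = pos 13 = 'n'
  'g' (pos 6) + 21 = pos 1 = 'b'
  'o' (pos 14) + 21 = pos 9 = 'j'
  'e' (pos 4) + 21 = pos 25 = 'z'
Result: nbjz

nbjz


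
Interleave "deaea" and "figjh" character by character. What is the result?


Interleaving "deaea" and "figjh":
  Position 0: 'd' from first, 'f' from second => "df"
  Position 1: 'e' from first, 'i' from second => "ei"
  Position 2: 'a' from first, 'g' from second => "ag"
  Position 3: 'e' from first, 'j' from second => "ej"
  Position 4: 'a' from first, 'h' from second => "ah"
Result: dfeiagejah

dfeiagejah


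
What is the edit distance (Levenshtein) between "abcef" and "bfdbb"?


Computing edit distance: "abcef" -> "bfdbb"
DP table:
           b    f    d    b    b
      0    1    2    3    4    5
  a   1    1    2    3    4    5
  b   2    1    2    3    3    4
  c   3    2    2    3    4    4
  e   4    3    3    3    4    5
  f   5    4    3    4    4    5
Edit distance = dp[5][5] = 5

5


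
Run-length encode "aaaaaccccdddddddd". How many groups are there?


Input: aaaaaccccdddddddd
Scanning for consecutive runs:
  Group 1: 'a' x 5 (positions 0-4)
  Group 2: 'c' x 4 (positions 5-8)
  Group 3: 'd' x 8 (positions 9-16)
Total groups: 3

3


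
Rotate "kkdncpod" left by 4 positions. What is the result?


Input: "kkdncpod", rotate left by 4
First 4 characters: "kkdn"
Remaining characters: "cpod"
Concatenate remaining + first: "cpod" + "kkdn" = "cpodkkdn"

cpodkkdn


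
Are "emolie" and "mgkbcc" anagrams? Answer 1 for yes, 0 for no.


Strings: "emolie", "mgkbcc"
Sorted first:  eeilmo
Sorted second: bccgkm
Differ at position 0: 'e' vs 'b' => not anagrams

0


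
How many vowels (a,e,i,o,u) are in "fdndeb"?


Input: fdndeb
Checking each character:
  'f' at position 0: consonant
  'd' at position 1: consonant
  'n' at position 2: consonant
  'd' at position 3: consonant
  'e' at position 4: vowel (running total: 1)
  'b' at position 5: consonant
Total vowels: 1

1


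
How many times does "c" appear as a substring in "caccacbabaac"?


Searching for "c" in "caccacbabaac"
Scanning each position:
  Position 0: "c" => MATCH
  Position 1: "a" => no
  Position 2: "c" => MATCH
  Position 3: "c" => MATCH
  Position 4: "a" => no
  Position 5: "c" => MATCH
  Position 6: "b" => no
  Position 7: "a" => no
  Position 8: "b" => no
  Position 9: "a" => no
  Position 10: "a" => no
  Position 11: "c" => MATCH
Total occurrences: 5

5


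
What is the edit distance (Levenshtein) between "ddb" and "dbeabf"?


Computing edit distance: "ddb" -> "dbeabf"
DP table:
           d    b    e    a    b    f
      0    1    2    3    4    5    6
  d   1    0    1    2    3    4    5
  d   2    1    1    2    3    4    5
  b   3    2    1    2    3    3    4
Edit distance = dp[3][6] = 4

4


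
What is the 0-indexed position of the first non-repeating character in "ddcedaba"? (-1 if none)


Input: ddcedaba
Character frequencies:
  'a': 2
  'b': 1
  'c': 1
  'd': 3
  'e': 1
Scanning left to right for freq == 1:
  Position 0 ('d'): freq=3, skip
  Position 1 ('d'): freq=3, skip
  Position 2 ('c'): unique! => answer = 2

2


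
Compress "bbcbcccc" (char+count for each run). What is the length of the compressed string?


Input: bbcbcccc
Runs:
  'b' x 2 => "b2"
  'c' x 1 => "c1"
  'b' x 1 => "b1"
  'c' x 4 => "c4"
Compressed: "b2c1b1c4"
Compressed length: 8

8


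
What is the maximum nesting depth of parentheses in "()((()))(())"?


Input: "()((()))(())"
Tracking depth:
  Position 0 '(': depth becomes 1
  Position 1 ')': depth becomes 0
  Position 2 '(': depth becomes 1
  Position 3 '(': depth becomes 2
  Position 4 '(': depth becomes 3
  Position 5 ')': depth becomes 2
  Position 6 ')': depth becomes 1
  Position 7 ')': depth becomes 0
  Position 8 '(': depth becomes 1
  Position 9 '(': depth becomes 2
  Position 10 ')': depth becomes 1
  Position 11 ')': depth becomes 0
Maximum depth reached: 3

3


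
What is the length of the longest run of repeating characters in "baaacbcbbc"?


Input: "baaacbcbbc"
Scanning for longest run:
  Position 1 ('a'): new char, reset run to 1
  Position 2 ('a'): continues run of 'a', length=2
  Position 3 ('a'): continues run of 'a', length=3
  Position 4 ('c'): new char, reset run to 1
  Position 5 ('b'): new char, reset run to 1
  Position 6 ('c'): new char, reset run to 1
  Position 7 ('b'): new char, reset run to 1
  Position 8 ('b'): continues run of 'b', length=2
  Position 9 ('c'): new char, reset run to 1
Longest run: 'a' with length 3

3


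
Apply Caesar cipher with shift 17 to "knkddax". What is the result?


Caesar cipher: shift "knkddax" by 17
  'k' (pos 10) + 17 = pos 1 = 'b'
  'n' (pos 13) + 17 = pos 4 = 'e'
  'k' (pos 10) + 17 = pos 1 = 'b'
  'd' (pos 3) + 17 = pos 20 = 'u'
  'd' (pos 3) + 17 = pos 20 = 'u'
  'a' (pos 0) + 17 = pos 17 = 'r'
  'x' (pos 23) + 17 = pos 14 = 'o'
Result: bebuuro

bebuuro


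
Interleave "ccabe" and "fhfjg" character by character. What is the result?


Interleaving "ccabe" and "fhfjg":
  Position 0: 'c' from first, 'f' from second => "cf"
  Position 1: 'c' from first, 'h' from second => "ch"
  Position 2: 'a' from first, 'f' from second => "af"
  Position 3: 'b' from first, 'j' from second => "bj"
  Position 4: 'e' from first, 'g' from second => "eg"
Result: cfchafbjeg

cfchafbjeg


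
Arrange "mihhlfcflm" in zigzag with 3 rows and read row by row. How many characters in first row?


Zigzag "mihhlfcflm" into 3 rows:
Placing characters:
  'm' => row 0
  'i' => row 1
  'h' => row 2
  'h' => row 1
  'l' => row 0
  'f' => row 1
  'c' => row 2
  'f' => row 1
  'l' => row 0
  'm' => row 1
Rows:
  Row 0: "mll"
  Row 1: "ihffm"
  Row 2: "hc"
First row length: 3

3


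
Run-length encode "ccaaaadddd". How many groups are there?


Input: ccaaaadddd
Scanning for consecutive runs:
  Group 1: 'c' x 2 (positions 0-1)
  Group 2: 'a' x 4 (positions 2-5)
  Group 3: 'd' x 4 (positions 6-9)
Total groups: 3

3


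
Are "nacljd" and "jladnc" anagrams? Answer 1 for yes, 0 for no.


Strings: "nacljd", "jladnc"
Sorted first:  acdjln
Sorted second: acdjln
Sorted forms match => anagrams

1


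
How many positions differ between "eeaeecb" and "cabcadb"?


Comparing "eeaeecb" and "cabcadb" position by position:
  Position 0: 'e' vs 'c' => DIFFER
  Position 1: 'e' vs 'a' => DIFFER
  Position 2: 'a' vs 'b' => DIFFER
  Position 3: 'e' vs 'c' => DIFFER
  Position 4: 'e' vs 'a' => DIFFER
  Position 5: 'c' vs 'd' => DIFFER
  Position 6: 'b' vs 'b' => same
Positions that differ: 6

6


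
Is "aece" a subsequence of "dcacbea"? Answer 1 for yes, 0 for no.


Check if "aece" is a subsequence of "dcacbea"
Greedy scan:
  Position 0 ('d'): no match needed
  Position 1 ('c'): no match needed
  Position 2 ('a'): matches sub[0] = 'a'
  Position 3 ('c'): no match needed
  Position 4 ('b'): no match needed
  Position 5 ('e'): matches sub[1] = 'e'
  Position 6 ('a'): no match needed
Only matched 2/4 characters => not a subsequence

0


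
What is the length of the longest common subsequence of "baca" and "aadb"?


LCS of "baca" and "aadb"
DP table:
           a    a    d    b
      0    0    0    0    0
  b   0    0    0    0    1
  a   0    1    1    1    1
  c   0    1    1    1    1
  a   0    1    2    2    2
LCS length = dp[4][4] = 2

2


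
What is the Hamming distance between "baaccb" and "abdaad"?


Comparing "baaccb" and "abdaad" position by position:
  Position 0: 'b' vs 'a' => differ
  Position 1: 'a' vs 'b' => differ
  Position 2: 'a' vs 'd' => differ
  Position 3: 'c' vs 'a' => differ
  Position 4: 'c' vs 'a' => differ
  Position 5: 'b' vs 'd' => differ
Total differences (Hamming distance): 6

6


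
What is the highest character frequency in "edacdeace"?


Input: edacdeace
Character counts:
  'a': 2
  'c': 2
  'd': 2
  'e': 3
Maximum frequency: 3

3


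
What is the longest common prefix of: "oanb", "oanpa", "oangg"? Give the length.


Words: oanb, oanpa, oangg
  Position 0: all 'o' => match
  Position 1: all 'a' => match
  Position 2: all 'n' => match
  Position 3: ('b', 'p', 'g') => mismatch, stop
LCP = "oan" (length 3)

3


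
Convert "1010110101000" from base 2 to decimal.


Input: "1010110101000" in base 2
Positional expansion:
  Digit '1' (value 1) x 2^12 = 4096
  Digit '0' (value 0) x 2^11 = 0
  Digit '1' (value 1) x 2^10 = 1024
  Digit '0' (value 0) x 2^9 = 0
  Digit '1' (value 1) x 2^8 = 256
  Digit '1' (value 1) x 2^7 = 128
  Digit '0' (value 0) x 2^6 = 0
  Digit '1' (value 1) x 2^5 = 32
  Digit '0' (value 0) x 2^4 = 0
  Digit '1' (value 1) x 2^3 = 8
  Digit '0' (value 0) x 2^2 = 0
  Digit '0' (value 0) x 2^1 = 0
  Digit '0' (value 0) x 2^0 = 0
Sum = 5544

5544


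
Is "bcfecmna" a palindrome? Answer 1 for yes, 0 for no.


Input: bcfecmna
Reversed: anmcefcb
  Compare pos 0 ('b') with pos 7 ('a'): MISMATCH
  Compare pos 1 ('c') with pos 6 ('n'): MISMATCH
  Compare pos 2 ('f') with pos 5 ('m'): MISMATCH
  Compare pos 3 ('e') with pos 4 ('c'): MISMATCH
Result: not a palindrome

0


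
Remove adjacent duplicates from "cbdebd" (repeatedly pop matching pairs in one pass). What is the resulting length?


Input: cbdebd
Stack-based adjacent duplicate removal:
  Read 'c': push. Stack: c
  Read 'b': push. Stack: cb
  Read 'd': push. Stack: cbd
  Read 'e': push. Stack: cbde
  Read 'b': push. Stack: cbdeb
  Read 'd': push. Stack: cbdebd
Final stack: "cbdebd" (length 6)

6


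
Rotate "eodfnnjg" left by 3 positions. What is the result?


Input: "eodfnnjg", rotate left by 3
First 3 characters: "eod"
Remaining characters: "fnnjg"
Concatenate remaining + first: "fnnjg" + "eod" = "fnnjgeod"

fnnjgeod


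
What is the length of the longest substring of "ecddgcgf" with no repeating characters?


Input: "ecddgcgf"
Sliding window (track last position of each char):
  Position 0 ('e'): window [0,0] length 1 -- new best
  Position 1 ('c'): window [0,1] length 2 -- new best
  Position 2 ('d'): window [0,2] length 3 -- new best
  Position 3 ('d'): repeat (last at 2), move window start to 3
  Position 3 ('d'): window [3,3] length 1
  Position 4 ('g'): window [3,4] length 2
  Position 5 ('c'): window [3,5] length 3
  Position 6 ('g'): repeat (last at 4), move window start to 5
  Position 6 ('g'): window [5,6] length 2
  Position 7 ('f'): window [5,7] length 3
Longest substring with no repeats: "ecd" with length 3

3


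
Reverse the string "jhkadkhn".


Input: jhkadkhn
Reading characters right to left:
  Position 7: 'n'
  Position 6: 'h'
  Position 5: 'k'
  Position 4: 'd'
  Position 3: 'a'
  Position 2: 'k'
  Position 1: 'h'
  Position 0: 'j'
Reversed: nhkdakhj

nhkdakhj


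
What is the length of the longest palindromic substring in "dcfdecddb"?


Input: "dcfdecddb"
Checking substrings for palindromes:
  [6:8] "dd" (len 2) => palindrome
Longest palindromic substring: "dd" with length 2

2


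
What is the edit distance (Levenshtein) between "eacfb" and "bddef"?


Computing edit distance: "eacfb" -> "bddef"
DP table:
           b    d    d    e    f
      0    1    2    3    4    5
  e   1    1    2    3    3    4
  a   2    2    2    3    4    4
  c   3    3    3    3    4    5
  f   4    4    4    4    4    4
  b   5    4    5    5    5    5
Edit distance = dp[5][5] = 5

5


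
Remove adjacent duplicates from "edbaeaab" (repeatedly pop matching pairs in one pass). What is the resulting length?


Input: edbaeaab
Stack-based adjacent duplicate removal:
  Read 'e': push. Stack: e
  Read 'd': push. Stack: ed
  Read 'b': push. Stack: edb
  Read 'a': push. Stack: edba
  Read 'e': push. Stack: edbae
  Read 'a': push. Stack: edbaea
  Read 'a': matches stack top 'a' => pop. Stack: edbae
  Read 'b': push. Stack: edbaeb
Final stack: "edbaeb" (length 6)

6


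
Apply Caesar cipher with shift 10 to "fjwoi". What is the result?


Caesar cipher: shift "fjwoi" by 10
  'f' (pos 5) + 10 = pos 15 = 'p'
  'j' (pos 9) + 10 = pos 19 = 't'
  'w' (pos 22) + 10 = pos 6 = 'g'
  'o' (pos 14) + 10 = pos 24 = 'y'
  'i' (pos 8) + 10 = pos 18 = 's'
Result: ptgys

ptgys


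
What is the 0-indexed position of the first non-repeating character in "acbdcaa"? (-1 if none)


Input: acbdcaa
Character frequencies:
  'a': 3
  'b': 1
  'c': 2
  'd': 1
Scanning left to right for freq == 1:
  Position 0 ('a'): freq=3, skip
  Position 1 ('c'): freq=2, skip
  Position 2 ('b'): unique! => answer = 2

2


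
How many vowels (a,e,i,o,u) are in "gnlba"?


Input: gnlba
Checking each character:
  'g' at position 0: consonant
  'n' at position 1: consonant
  'l' at position 2: consonant
  'b' at position 3: consonant
  'a' at position 4: vowel (running total: 1)
Total vowels: 1

1


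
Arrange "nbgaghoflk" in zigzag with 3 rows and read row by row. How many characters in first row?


Zigzag "nbgaghoflk" into 3 rows:
Placing characters:
  'n' => row 0
  'b' => row 1
  'g' => row 2
  'a' => row 1
  'g' => row 0
  'h' => row 1
  'o' => row 2
  'f' => row 1
  'l' => row 0
  'k' => row 1
Rows:
  Row 0: "ngl"
  Row 1: "bahfk"
  Row 2: "go"
First row length: 3

3


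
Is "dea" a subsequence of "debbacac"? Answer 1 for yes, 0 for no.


Check if "dea" is a subsequence of "debbacac"
Greedy scan:
  Position 0 ('d'): matches sub[0] = 'd'
  Position 1 ('e'): matches sub[1] = 'e'
  Position 2 ('b'): no match needed
  Position 3 ('b'): no match needed
  Position 4 ('a'): matches sub[2] = 'a'
  Position 5 ('c'): no match needed
  Position 6 ('a'): no match needed
  Position 7 ('c'): no match needed
All 3 characters matched => is a subsequence

1


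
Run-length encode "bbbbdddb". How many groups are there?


Input: bbbbdddb
Scanning for consecutive runs:
  Group 1: 'b' x 4 (positions 0-3)
  Group 2: 'd' x 3 (positions 4-6)
  Group 3: 'b' x 1 (positions 7-7)
Total groups: 3

3


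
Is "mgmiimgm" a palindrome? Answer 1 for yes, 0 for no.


Input: mgmiimgm
Reversed: mgmiimgm
  Compare pos 0 ('m') with pos 7 ('m'): match
  Compare pos 1 ('g') with pos 6 ('g'): match
  Compare pos 2 ('m') with pos 5 ('m'): match
  Compare pos 3 ('i') with pos 4 ('i'): match
Result: palindrome

1


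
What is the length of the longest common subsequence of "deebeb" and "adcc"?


LCS of "deebeb" and "adcc"
DP table:
           a    d    c    c
      0    0    0    0    0
  d   0    0    1    1    1
  e   0    0    1    1    1
  e   0    0    1    1    1
  b   0    0    1    1    1
  e   0    0    1    1    1
  b   0    0    1    1    1
LCS length = dp[6][4] = 1

1


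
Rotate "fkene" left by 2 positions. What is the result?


Input: "fkene", rotate left by 2
First 2 characters: "fk"
Remaining characters: "ene"
Concatenate remaining + first: "ene" + "fk" = "enefk"

enefk


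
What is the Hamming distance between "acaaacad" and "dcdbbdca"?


Comparing "acaaacad" and "dcdbbdca" position by position:
  Position 0: 'a' vs 'd' => differ
  Position 1: 'c' vs 'c' => same
  Position 2: 'a' vs 'd' => differ
  Position 3: 'a' vs 'b' => differ
  Position 4: 'a' vs 'b' => differ
  Position 5: 'c' vs 'd' => differ
  Position 6: 'a' vs 'c' => differ
  Position 7: 'd' vs 'a' => differ
Total differences (Hamming distance): 7

7


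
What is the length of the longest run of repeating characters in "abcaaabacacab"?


Input: "abcaaabacacab"
Scanning for longest run:
  Position 1 ('b'): new char, reset run to 1
  Position 2 ('c'): new char, reset run to 1
  Position 3 ('a'): new char, reset run to 1
  Position 4 ('a'): continues run of 'a', length=2
  Position 5 ('a'): continues run of 'a', length=3
  Position 6 ('b'): new char, reset run to 1
  Position 7 ('a'): new char, reset run to 1
  Position 8 ('c'): new char, reset run to 1
  Position 9 ('a'): new char, reset run to 1
  Position 10 ('c'): new char, reset run to 1
  Position 11 ('a'): new char, reset run to 1
  Position 12 ('b'): new char, reset run to 1
Longest run: 'a' with length 3

3


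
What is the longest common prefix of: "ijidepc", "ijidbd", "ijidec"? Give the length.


Words: ijidepc, ijidbd, ijidec
  Position 0: all 'i' => match
  Position 1: all 'j' => match
  Position 2: all 'i' => match
  Position 3: all 'd' => match
  Position 4: ('e', 'b', 'e') => mismatch, stop
LCP = "ijid" (length 4)

4


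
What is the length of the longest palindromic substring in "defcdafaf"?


Input: "defcdafaf"
Checking substrings for palindromes:
  [5:8] "afa" (len 3) => palindrome
  [6:9] "faf" (len 3) => palindrome
Longest palindromic substring: "afa" with length 3

3


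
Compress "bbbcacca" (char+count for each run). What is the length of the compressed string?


Input: bbbcacca
Runs:
  'b' x 3 => "b3"
  'c' x 1 => "c1"
  'a' x 1 => "a1"
  'c' x 2 => "c2"
  'a' x 1 => "a1"
Compressed: "b3c1a1c2a1"
Compressed length: 10

10


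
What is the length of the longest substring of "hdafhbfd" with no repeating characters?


Input: "hdafhbfd"
Sliding window (track last position of each char):
  Position 0 ('h'): window [0,0] length 1 -- new best
  Position 1 ('d'): window [0,1] length 2 -- new best
  Position 2 ('a'): window [0,2] length 3 -- new best
  Position 3 ('f'): window [0,3] length 4 -- new best
  Position 4 ('h'): repeat (last at 0), move window start to 1
  Position 4 ('h'): window [1,4] length 4
  Position 5 ('b'): window [1,5] length 5 -- new best
  Position 6 ('f'): repeat (last at 3), move window start to 4
  Position 6 ('f'): window [4,6] length 3
  Position 7 ('d'): window [4,7] length 4
Longest substring with no repeats: "dafhb" with length 5

5


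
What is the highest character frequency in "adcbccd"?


Input: adcbccd
Character counts:
  'a': 1
  'b': 1
  'c': 3
  'd': 2
Maximum frequency: 3

3


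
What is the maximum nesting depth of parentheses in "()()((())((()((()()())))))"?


Input: "()()((())((()((()()())))))"
Tracking depth:
  Position 0 '(': depth becomes 1
  Position 1 ')': depth becomes 0
  Position 2 '(': depth becomes 1
  Position 3 ')': depth becomes 0
  Position 4 '(': depth becomes 1
  Position 5 '(': depth becomes 2
  Position 6 '(': depth becomes 3
  Position 7 ')': depth becomes 2
  Position 8 ')': depth becomes 1
  Position 9 '(': depth becomes 2
  Position 10 '(': depth becomes 3
  Position 11 '(': depth becomes 4
  Position 12 ')': depth becomes 3
  Position 13 '(': depth becomes 4
  Position 14 '(': depth becomes 5
  Position 15 '(': depth becomes 6
  Position 16 ')': depth becomes 5
  Position 17 '(': depth becomes 6
  Position 18 ')': depth becomes 5
  Position 19 '(': depth becomes 6
  Position 20 ')': depth becomes 5
  Position 21 ')': depth becomes 4
  Position 22 ')': depth becomes 3
  Position 23 ')': depth becomes 2
  Position 24 ')': depth becomes 1
  Position 25 ')': depth becomes 0
Maximum depth reached: 6

6


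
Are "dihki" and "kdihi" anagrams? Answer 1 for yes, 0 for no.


Strings: "dihki", "kdihi"
Sorted first:  dhiik
Sorted second: dhiik
Sorted forms match => anagrams

1


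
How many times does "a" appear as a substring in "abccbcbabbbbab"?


Searching for "a" in "abccbcbabbbbab"
Scanning each position:
  Position 0: "a" => MATCH
  Position 1: "b" => no
  Position 2: "c" => no
  Position 3: "c" => no
  Position 4: "b" => no
  Position 5: "c" => no
  Position 6: "b" => no
  Position 7: "a" => MATCH
  Position 8: "b" => no
  Position 9: "b" => no
  Position 10: "b" => no
  Position 11: "b" => no
  Position 12: "a" => MATCH
  Position 13: "b" => no
Total occurrences: 3

3


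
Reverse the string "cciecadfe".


Input: cciecadfe
Reading characters right to left:
  Position 8: 'e'
  Position 7: 'f'
  Position 6: 'd'
  Position 5: 'a'
  Position 4: 'c'
  Position 3: 'e'
  Position 2: 'i'
  Position 1: 'c'
  Position 0: 'c'
Reversed: efdaceicc

efdaceicc


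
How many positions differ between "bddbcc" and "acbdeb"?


Comparing "bddbcc" and "acbdeb" position by position:
  Position 0: 'b' vs 'a' => DIFFER
  Position 1: 'd' vs 'c' => DIFFER
  Position 2: 'd' vs 'b' => DIFFER
  Position 3: 'b' vs 'd' => DIFFER
  Position 4: 'c' vs 'e' => DIFFER
  Position 5: 'c' vs 'b' => DIFFER
Positions that differ: 6

6


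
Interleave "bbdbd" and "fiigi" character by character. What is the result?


Interleaving "bbdbd" and "fiigi":
  Position 0: 'b' from first, 'f' from second => "bf"
  Position 1: 'b' from first, 'i' from second => "bi"
  Position 2: 'd' from first, 'i' from second => "di"
  Position 3: 'b' from first, 'g' from second => "bg"
  Position 4: 'd' from first, 'i' from second => "di"
Result: bfbidibgdi

bfbidibgdi


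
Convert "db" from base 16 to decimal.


Input: "db" in base 16
Positional expansion:
  Digit 'd' (value 13) x 16^1 = 208
  Digit 'b' (value 11) x 16^0 = 11
Sum = 219

219


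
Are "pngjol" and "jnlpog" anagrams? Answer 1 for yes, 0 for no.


Strings: "pngjol", "jnlpog"
Sorted first:  gjlnop
Sorted second: gjlnop
Sorted forms match => anagrams

1


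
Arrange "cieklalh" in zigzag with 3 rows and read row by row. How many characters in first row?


Zigzag "cieklalh" into 3 rows:
Placing characters:
  'c' => row 0
  'i' => row 1
  'e' => row 2
  'k' => row 1
  'l' => row 0
  'a' => row 1
  'l' => row 2
  'h' => row 1
Rows:
  Row 0: "cl"
  Row 1: "ikah"
  Row 2: "el"
First row length: 2

2


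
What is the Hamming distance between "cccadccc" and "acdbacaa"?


Comparing "cccadccc" and "acdbacaa" position by position:
  Position 0: 'c' vs 'a' => differ
  Position 1: 'c' vs 'c' => same
  Position 2: 'c' vs 'd' => differ
  Position 3: 'a' vs 'b' => differ
  Position 4: 'd' vs 'a' => differ
  Position 5: 'c' vs 'c' => same
  Position 6: 'c' vs 'a' => differ
  Position 7: 'c' vs 'a' => differ
Total differences (Hamming distance): 6

6


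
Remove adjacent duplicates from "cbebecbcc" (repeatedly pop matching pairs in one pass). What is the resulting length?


Input: cbebecbcc
Stack-based adjacent duplicate removal:
  Read 'c': push. Stack: c
  Read 'b': push. Stack: cb
  Read 'e': push. Stack: cbe
  Read 'b': push. Stack: cbeb
  Read 'e': push. Stack: cbebe
  Read 'c': push. Stack: cbebec
  Read 'b': push. Stack: cbebecb
  Read 'c': push. Stack: cbebecbc
  Read 'c': matches stack top 'c' => pop. Stack: cbebecb
Final stack: "cbebecb" (length 7)

7


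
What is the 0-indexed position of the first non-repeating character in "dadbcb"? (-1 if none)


Input: dadbcb
Character frequencies:
  'a': 1
  'b': 2
  'c': 1
  'd': 2
Scanning left to right for freq == 1:
  Position 0 ('d'): freq=2, skip
  Position 1 ('a'): unique! => answer = 1

1


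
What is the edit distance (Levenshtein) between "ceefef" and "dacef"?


Computing edit distance: "ceefef" -> "dacef"
DP table:
           d    a    c    e    f
      0    1    2    3    4    5
  c   1    1    2    2    3    4
  e   2    2    2    3    2    3
  e   3    3    3    3    3    3
  f   4    4    4    4    4    3
  e   5    5    5    5    4    4
  f   6    6    6    6    5    4
Edit distance = dp[6][5] = 4

4


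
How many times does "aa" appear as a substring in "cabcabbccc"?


Searching for "aa" in "cabcabbccc"
Scanning each position:
  Position 0: "ca" => no
  Position 1: "ab" => no
  Position 2: "bc" => no
  Position 3: "ca" => no
  Position 4: "ab" => no
  Position 5: "bb" => no
  Position 6: "bc" => no
  Position 7: "cc" => no
  Position 8: "cc" => no
Total occurrences: 0

0


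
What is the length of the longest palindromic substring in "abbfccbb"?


Input: "abbfccbb"
Checking substrings for palindromes:
  [1:3] "bb" (len 2) => palindrome
  [4:6] "cc" (len 2) => palindrome
  [6:8] "bb" (len 2) => palindrome
Longest palindromic substring: "bb" with length 2

2


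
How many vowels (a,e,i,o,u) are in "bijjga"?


Input: bijjga
Checking each character:
  'b' at position 0: consonant
  'i' at position 1: vowel (running total: 1)
  'j' at position 2: consonant
  'j' at position 3: consonant
  'g' at position 4: consonant
  'a' at position 5: vowel (running total: 2)
Total vowels: 2

2
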